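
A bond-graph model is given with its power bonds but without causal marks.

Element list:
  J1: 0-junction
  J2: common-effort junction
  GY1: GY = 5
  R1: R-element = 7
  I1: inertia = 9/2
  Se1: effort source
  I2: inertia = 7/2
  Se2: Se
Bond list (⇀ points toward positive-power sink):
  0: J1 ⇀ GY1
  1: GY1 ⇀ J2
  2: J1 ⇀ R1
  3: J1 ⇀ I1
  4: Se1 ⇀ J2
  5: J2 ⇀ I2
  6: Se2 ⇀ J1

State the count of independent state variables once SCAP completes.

2  (I1, I2 all integral)

bond 4 →J2  (Se1: effort source, stroke at far end)
bond 6 →J1  (source Se2 imposes e)
bond 0 →GY1  (J1 effort already set via bond 6)
bond 2 →R1  (J1 effort already set via bond 6)
bond 3 →I1  (0-jn J1 has e-setter on 6)
bond 1 →GY1  (J2 effort already set via bond 4)
bond 5 →I2  (0-jn J2 has e-setter on 4)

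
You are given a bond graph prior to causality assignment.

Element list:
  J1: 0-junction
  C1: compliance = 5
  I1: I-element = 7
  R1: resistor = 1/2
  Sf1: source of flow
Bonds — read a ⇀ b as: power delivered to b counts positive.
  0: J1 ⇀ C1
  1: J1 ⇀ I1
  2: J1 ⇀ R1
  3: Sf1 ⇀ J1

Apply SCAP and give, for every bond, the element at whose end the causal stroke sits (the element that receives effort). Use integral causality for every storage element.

b3 →Sf1  (source Sf1 imposes f)
b0 →J1  (C1 outputs effort q/C1)
b1 →I1  (common-e at J1 fixed by 0)
b2 →R1  (J1 effort already set via bond 0)

bond 0 stroke at J1
bond 1 stroke at I1
bond 2 stroke at R1
bond 3 stroke at Sf1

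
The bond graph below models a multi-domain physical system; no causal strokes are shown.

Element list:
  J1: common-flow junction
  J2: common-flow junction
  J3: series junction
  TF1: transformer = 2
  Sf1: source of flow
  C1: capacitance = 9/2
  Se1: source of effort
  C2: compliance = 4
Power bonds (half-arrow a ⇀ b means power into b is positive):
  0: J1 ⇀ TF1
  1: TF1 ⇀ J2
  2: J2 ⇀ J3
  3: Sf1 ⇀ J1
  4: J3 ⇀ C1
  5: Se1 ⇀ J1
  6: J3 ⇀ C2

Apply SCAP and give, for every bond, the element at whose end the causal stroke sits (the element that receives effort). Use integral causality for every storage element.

β3 stroke at Sf1  (Sf1: flow source, stroke at near end)
β5 stroke at J1  (Se1 (Se) sets effort on bond)
β0 stroke at J1  (1-jn J1 has f-setter on 3)
β1 stroke at TF1  (TF TF1: opposite of bond 0)
β2 stroke at J2  (common-f at J2 fixed by 1)
β4 stroke at J3  (J3 flow already set via bond 2)
β6 stroke at J3  (1-jn J3 has f-setter on 2)

β0 stroke→J1
β1 stroke→TF1
β2 stroke→J2
β3 stroke→Sf1
β4 stroke→J3
β5 stroke→J1
β6 stroke→J3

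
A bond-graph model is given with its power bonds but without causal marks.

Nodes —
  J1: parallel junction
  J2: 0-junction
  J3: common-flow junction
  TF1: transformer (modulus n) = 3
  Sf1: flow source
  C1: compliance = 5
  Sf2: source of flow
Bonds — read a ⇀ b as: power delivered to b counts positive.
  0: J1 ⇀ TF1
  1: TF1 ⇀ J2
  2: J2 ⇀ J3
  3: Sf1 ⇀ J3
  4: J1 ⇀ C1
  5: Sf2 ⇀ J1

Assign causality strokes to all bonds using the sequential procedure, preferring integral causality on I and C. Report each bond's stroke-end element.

bond 3 |Sf1  (Sf1 (Sf) sets flow on bond)
bond 5 |Sf2  (Sf2: flow source, stroke at near end)
bond 2 |J3  (common-f at J3 fixed by 3)
bond 1 |J2  (J2: last free bond brings effort in)
bond 0 |TF1  (TF1: transformer flips bond 1)
bond 4 |J1  (J1: last free bond brings effort in)

β0 →TF1
β1 →J2
β2 →J3
β3 →Sf1
β4 →J1
β5 →Sf2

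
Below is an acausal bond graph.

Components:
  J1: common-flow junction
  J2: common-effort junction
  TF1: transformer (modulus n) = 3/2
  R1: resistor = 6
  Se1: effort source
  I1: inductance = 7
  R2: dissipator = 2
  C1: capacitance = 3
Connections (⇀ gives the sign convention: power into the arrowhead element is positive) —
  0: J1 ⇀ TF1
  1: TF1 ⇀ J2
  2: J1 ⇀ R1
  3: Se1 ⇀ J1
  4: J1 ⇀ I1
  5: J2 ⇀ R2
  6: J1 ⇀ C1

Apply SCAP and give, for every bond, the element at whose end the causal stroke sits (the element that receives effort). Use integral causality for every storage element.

#0 stroke at J1
#1 stroke at TF1
#2 stroke at J1
#3 stroke at J1
#4 stroke at I1
#5 stroke at J2
#6 stroke at J1

β3 stroke→J1  (Se1 fixes effort; stroke away)
β4 stroke→I1  (I1: I, integral causality)
β0 stroke→J1  (J1: bond 4 brought flow, rest push out)
β2 stroke→J1  (1-jn J1 has f-setter on 4)
β6 stroke→J1  (1-jn J1 has f-setter on 4)
β1 stroke→TF1  (TF TF1: opposite of bond 0)
β5 stroke→J2  (only one effort-in slot at J2)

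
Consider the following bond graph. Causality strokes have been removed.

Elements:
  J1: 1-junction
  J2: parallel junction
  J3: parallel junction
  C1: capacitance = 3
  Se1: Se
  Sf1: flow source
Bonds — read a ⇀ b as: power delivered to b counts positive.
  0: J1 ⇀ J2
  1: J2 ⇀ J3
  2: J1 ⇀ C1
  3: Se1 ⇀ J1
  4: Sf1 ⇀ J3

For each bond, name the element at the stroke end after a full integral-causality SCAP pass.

#0 stroke→J2
#1 stroke→J3
#2 stroke→J1
#3 stroke→J1
#4 stroke→Sf1

b3 stroke at J1  (Se1 (Se) sets effort on bond)
b4 stroke at Sf1  (Sf1: flow source, stroke at near end)
b1 stroke at J3  (closing 0-jn rule on J3)
b0 stroke at J2  (only one effort-in slot at J2)
b2 stroke at J1  (1-jn J1 has f-setter on 0)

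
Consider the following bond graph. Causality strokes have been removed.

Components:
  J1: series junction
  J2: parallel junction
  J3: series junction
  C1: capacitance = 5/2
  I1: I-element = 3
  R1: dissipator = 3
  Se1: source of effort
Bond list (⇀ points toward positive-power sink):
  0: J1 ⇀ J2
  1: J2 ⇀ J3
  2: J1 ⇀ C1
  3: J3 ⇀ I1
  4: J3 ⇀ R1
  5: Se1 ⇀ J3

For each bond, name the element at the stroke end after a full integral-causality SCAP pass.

#0 |J2
#1 |J3
#2 |J1
#3 |I1
#4 |J3
#5 |J3

#5 →J3  (Se1 fixes effort; stroke away)
#2 →J1  (C1: C, integral causality)
#0 →J2  (J1: last free bond brings flow in)
#1 →J3  (J2: bond 0 brought effort, rest push out)
#3 →I1  (I1 integral (f out))
#4 →J3  (common-f at J3 fixed by 3)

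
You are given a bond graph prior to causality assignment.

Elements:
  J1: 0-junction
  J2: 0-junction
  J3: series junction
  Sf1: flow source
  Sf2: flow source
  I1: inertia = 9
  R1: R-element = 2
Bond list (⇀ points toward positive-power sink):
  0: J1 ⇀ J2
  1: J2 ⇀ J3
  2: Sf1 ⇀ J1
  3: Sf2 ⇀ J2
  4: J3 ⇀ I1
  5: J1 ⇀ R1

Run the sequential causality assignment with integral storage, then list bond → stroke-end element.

β0 →J2
β1 →J3
β2 →Sf1
β3 →Sf2
β4 →I1
β5 →J1

β2 |Sf1  (source Sf1 imposes f)
β3 |Sf2  (source Sf2 imposes f)
β4 |I1  (prefer integral on I1)
β1 |J3  (J3 flow already set via bond 4)
β0 |J2  (J2: last free bond brings effort in)
β5 |J1  (J1: last free bond brings effort in)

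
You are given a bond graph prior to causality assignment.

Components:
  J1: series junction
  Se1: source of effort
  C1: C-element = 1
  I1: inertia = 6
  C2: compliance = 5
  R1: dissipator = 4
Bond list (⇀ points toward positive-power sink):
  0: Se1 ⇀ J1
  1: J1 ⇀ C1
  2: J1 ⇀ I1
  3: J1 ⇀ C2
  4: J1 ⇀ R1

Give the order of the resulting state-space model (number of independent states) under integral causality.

bond 0 stroke at J1  (source Se1 imposes e)
bond 1 stroke at J1  (C1 outputs effort q/C1)
bond 2 stroke at I1  (I1 integral (f out))
bond 3 stroke at J1  (J1 flow already set via bond 2)
bond 4 stroke at J1  (J1: bond 2 brought flow, rest push out)

3  (C1, C2, I1 all integral)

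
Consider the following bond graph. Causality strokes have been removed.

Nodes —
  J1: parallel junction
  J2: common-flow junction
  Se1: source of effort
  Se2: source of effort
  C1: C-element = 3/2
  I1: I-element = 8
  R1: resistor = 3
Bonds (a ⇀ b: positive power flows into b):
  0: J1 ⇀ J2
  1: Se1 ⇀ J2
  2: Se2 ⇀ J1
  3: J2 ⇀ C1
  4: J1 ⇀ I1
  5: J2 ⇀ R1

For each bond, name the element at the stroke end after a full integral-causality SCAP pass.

bond 1 |J2  (Se1: effort source, stroke at far end)
bond 2 |J1  (source Se2 imposes e)
bond 0 |J2  (J1: bond 2 brought effort, rest push out)
bond 4 |I1  (0-jn J1 has e-setter on 2)
bond 3 |J2  (C1 outputs effort q/C1)
bond 5 |R1  (J2: last free bond brings flow in)

#0 →J2
#1 →J2
#2 →J1
#3 →J2
#4 →I1
#5 →R1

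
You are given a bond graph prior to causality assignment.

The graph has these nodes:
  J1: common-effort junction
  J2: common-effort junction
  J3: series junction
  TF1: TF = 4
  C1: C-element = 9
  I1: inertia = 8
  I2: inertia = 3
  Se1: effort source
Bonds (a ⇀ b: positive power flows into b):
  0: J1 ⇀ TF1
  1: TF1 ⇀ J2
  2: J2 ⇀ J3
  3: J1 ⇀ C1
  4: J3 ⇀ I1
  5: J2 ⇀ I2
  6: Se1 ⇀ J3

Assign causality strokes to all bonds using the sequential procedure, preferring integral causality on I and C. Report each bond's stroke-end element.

b6 |J3  (source Se1 imposes e)
b3 |J1  (C1 integral (e out))
b0 |TF1  (J1 effort already set via bond 3)
b1 |J2  (TF TF1: opposite of bond 0)
b2 |J3  (0-jn J2 has e-setter on 1)
b5 |I2  (common-e at J2 fixed by 1)
b4 |I1  (J3: last free bond brings flow in)

β0 stroke→TF1
β1 stroke→J2
β2 stroke→J3
β3 stroke→J1
β4 stroke→I1
β5 stroke→I2
β6 stroke→J3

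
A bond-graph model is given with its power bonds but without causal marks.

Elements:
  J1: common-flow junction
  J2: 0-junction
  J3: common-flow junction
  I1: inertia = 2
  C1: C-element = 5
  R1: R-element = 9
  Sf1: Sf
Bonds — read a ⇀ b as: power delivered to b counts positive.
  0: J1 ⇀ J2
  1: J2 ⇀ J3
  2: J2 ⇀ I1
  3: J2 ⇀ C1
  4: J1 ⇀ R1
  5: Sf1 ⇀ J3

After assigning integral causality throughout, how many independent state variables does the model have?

2  (C1, I1 all integral)

β5 stroke at Sf1  (Sf1: flow source, stroke at near end)
β1 stroke at J3  (J3: bond 5 brought flow, rest push out)
β2 stroke at I1  (I1: I, integral causality)
β3 stroke at J2  (C1 integral (e out))
β0 stroke at J1  (J2: bond 3 brought effort, rest push out)
β4 stroke at R1  (J1 needs exactly one f-in)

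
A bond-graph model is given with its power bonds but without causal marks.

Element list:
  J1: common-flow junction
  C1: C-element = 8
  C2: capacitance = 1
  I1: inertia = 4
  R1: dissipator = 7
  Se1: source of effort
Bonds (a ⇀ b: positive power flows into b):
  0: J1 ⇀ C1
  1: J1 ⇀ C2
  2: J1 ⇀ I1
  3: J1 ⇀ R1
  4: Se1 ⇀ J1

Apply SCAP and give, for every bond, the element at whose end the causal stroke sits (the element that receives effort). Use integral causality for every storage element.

b0 →J1
b1 →J1
b2 →I1
b3 →J1
b4 →J1

bond 4 |J1  (Se1 (Se) sets effort on bond)
bond 0 |J1  (C1 integral (e out))
bond 1 |J1  (C2 integral (e out))
bond 2 |I1  (prefer integral on I1)
bond 3 |J1  (J1 flow already set via bond 2)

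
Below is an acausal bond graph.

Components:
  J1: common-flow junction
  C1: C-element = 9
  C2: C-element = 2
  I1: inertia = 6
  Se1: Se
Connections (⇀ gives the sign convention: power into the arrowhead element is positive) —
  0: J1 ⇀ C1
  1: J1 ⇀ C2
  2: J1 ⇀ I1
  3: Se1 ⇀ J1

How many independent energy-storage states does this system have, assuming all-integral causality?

b3 →J1  (Se1 (Se) sets effort on bond)
b0 →J1  (C1 outputs effort q/C1)
b1 →J1  (C2 outputs effort q/C2)
b2 →I1  (closing 1-jn rule on J1)

3  (C1, C2, I1 all integral)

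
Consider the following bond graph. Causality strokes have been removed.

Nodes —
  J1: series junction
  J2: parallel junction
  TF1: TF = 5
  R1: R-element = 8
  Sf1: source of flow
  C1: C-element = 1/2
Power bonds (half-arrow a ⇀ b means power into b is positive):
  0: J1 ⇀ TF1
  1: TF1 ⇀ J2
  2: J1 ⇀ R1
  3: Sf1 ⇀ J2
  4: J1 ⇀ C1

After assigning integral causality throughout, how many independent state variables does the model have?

β3 →Sf1  (Sf1 fixes flow; stroke at Sf1)
β1 →J2  (closing 0-jn rule on J2)
β0 →TF1  (TF1: transformer flips bond 1)
β2 →J1  (common-f at J1 fixed by 0)
β4 →J1  (common-f at J1 fixed by 0)

1  (C1 all integral)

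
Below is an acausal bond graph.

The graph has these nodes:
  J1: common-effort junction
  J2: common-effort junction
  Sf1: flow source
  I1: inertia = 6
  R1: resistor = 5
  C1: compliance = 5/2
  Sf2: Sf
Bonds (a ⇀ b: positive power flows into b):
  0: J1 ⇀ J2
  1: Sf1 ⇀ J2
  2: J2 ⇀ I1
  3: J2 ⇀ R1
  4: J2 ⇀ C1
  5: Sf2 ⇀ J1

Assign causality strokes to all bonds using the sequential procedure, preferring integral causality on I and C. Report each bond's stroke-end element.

β1 →Sf1  (Sf1 (Sf) sets flow on bond)
β5 →Sf2  (Sf2 fixes flow; stroke at Sf2)
β0 →J1  (only one effort-in slot at J1)
β2 →I1  (I1 integral (f out))
β4 →J2  (C1: C, integral causality)
β3 →R1  (J2 effort already set via bond 4)

bond 0 |J1
bond 1 |Sf1
bond 2 |I1
bond 3 |R1
bond 4 |J2
bond 5 |Sf2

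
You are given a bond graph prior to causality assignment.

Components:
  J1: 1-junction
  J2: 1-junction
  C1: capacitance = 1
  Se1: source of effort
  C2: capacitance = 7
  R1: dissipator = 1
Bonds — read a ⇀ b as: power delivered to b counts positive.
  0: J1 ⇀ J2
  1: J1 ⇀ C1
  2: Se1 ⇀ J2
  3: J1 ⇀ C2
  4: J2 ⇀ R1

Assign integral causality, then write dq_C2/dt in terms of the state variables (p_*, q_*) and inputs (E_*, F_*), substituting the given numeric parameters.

#2 stroke at J2  (Se1 fixes effort; stroke away)
#1 stroke at J1  (C1 outputs effort q/C1)
#3 stroke at J1  (prefer integral on C2)
#0 stroke at J2  (only one flow-in slot at J1)
#4 stroke at R1  (only one flow-in slot at J2)

dq_C2/dt = E_Se1 - q_C1 - q_C2/7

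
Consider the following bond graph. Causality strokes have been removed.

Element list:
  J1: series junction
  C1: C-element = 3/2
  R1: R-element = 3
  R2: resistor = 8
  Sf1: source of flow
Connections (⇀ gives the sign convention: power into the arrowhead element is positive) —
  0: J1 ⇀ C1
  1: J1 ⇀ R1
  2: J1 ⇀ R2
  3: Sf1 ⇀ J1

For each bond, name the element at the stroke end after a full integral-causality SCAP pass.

#0 |J1
#1 |J1
#2 |J1
#3 |Sf1

β3 |Sf1  (Sf1 fixes flow; stroke at Sf1)
β0 |J1  (J1 flow already set via bond 3)
β1 |J1  (J1: bond 3 brought flow, rest push out)
β2 |J1  (J1: bond 3 brought flow, rest push out)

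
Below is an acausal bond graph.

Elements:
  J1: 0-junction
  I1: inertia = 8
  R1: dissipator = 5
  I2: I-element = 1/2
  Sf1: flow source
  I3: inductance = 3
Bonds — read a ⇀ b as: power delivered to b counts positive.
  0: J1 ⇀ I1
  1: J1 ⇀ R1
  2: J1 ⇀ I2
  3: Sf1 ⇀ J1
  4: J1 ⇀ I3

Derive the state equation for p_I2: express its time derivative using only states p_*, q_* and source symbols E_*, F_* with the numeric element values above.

dp_I2/dt = 5*F_Sf1 - 5*p_I1/8 - 10*p_I2 - 5*p_I3/3

bond 3 →Sf1  (source Sf1 imposes f)
bond 0 →I1  (prefer integral on I1)
bond 2 →I2  (I2 outputs flow p/I2)
bond 4 →I3  (I3: I, integral causality)
bond 1 →J1  (closing 0-jn rule on J1)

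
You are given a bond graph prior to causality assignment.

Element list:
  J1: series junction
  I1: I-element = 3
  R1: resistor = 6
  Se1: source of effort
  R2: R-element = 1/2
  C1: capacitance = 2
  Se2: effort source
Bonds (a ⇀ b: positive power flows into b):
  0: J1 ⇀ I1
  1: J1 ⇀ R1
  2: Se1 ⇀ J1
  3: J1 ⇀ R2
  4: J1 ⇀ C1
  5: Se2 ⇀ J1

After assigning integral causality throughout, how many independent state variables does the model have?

2  (C1, I1 all integral)

β2 stroke→J1  (Se1 fixes effort; stroke away)
β5 stroke→J1  (Se2: effort source, stroke at far end)
β0 stroke→I1  (I1 outputs flow p/I1)
β1 stroke→J1  (1-jn J1 has f-setter on 0)
β3 stroke→J1  (J1: bond 0 brought flow, rest push out)
β4 stroke→J1  (J1: bond 0 brought flow, rest push out)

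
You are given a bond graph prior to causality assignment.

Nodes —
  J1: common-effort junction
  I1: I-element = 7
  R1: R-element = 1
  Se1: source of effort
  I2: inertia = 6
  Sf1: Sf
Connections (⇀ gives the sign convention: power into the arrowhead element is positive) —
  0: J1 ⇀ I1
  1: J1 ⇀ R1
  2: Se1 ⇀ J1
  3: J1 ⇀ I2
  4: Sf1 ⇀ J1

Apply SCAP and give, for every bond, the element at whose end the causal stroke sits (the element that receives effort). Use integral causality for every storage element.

#0 →I1
#1 →R1
#2 →J1
#3 →I2
#4 →Sf1

b2 →J1  (Se1 fixes effort; stroke away)
b4 →Sf1  (Sf1: flow source, stroke at near end)
b0 →I1  (J1: bond 2 brought effort, rest push out)
b1 →R1  (J1 effort already set via bond 2)
b3 →I2  (J1 effort already set via bond 2)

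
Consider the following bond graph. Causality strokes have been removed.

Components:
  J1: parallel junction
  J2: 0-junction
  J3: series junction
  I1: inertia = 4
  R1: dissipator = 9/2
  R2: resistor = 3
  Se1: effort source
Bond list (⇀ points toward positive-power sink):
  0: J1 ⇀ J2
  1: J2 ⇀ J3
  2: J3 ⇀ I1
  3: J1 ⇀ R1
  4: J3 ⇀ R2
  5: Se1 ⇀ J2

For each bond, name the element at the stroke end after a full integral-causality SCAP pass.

b5 →J2  (Se1 fixes effort; stroke away)
b0 →J1  (J2 effort already set via bond 5)
b1 →J3  (J2: bond 5 brought effort, rest push out)
b3 →R1  (J1 effort already set via bond 0)
b2 →I1  (I1: I, integral causality)
b4 →J3  (J3: bond 2 brought flow, rest push out)

β0 stroke→J1
β1 stroke→J3
β2 stroke→I1
β3 stroke→R1
β4 stroke→J3
β5 stroke→J2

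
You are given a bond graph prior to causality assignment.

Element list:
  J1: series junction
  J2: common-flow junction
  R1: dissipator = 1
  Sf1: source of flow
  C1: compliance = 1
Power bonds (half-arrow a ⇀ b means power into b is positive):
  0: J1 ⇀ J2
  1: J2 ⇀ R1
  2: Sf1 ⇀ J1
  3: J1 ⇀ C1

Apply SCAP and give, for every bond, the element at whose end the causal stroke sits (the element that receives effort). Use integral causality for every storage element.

β2 stroke at Sf1  (source Sf1 imposes f)
β0 stroke at J1  (J1 flow already set via bond 2)
β3 stroke at J1  (common-f at J1 fixed by 2)
β1 stroke at J2  (J2 flow already set via bond 0)

#0 stroke→J1
#1 stroke→J2
#2 stroke→Sf1
#3 stroke→J1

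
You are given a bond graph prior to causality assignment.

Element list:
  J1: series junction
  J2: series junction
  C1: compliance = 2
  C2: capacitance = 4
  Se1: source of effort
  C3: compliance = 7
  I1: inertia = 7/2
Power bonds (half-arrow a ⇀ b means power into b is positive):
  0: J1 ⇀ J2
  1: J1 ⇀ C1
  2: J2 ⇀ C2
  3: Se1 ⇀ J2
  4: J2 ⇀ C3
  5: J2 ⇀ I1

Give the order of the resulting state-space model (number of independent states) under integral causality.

#3 |J2  (Se1 fixes effort; stroke away)
#1 |J1  (prefer integral on C1)
#0 |J2  (J1: last free bond brings flow in)
#2 |J2  (C2 integral (e out))
#4 |J2  (C3 integral (e out))
#5 |I1  (J2: last free bond brings flow in)

4  (C1, C2, C3, I1 all integral)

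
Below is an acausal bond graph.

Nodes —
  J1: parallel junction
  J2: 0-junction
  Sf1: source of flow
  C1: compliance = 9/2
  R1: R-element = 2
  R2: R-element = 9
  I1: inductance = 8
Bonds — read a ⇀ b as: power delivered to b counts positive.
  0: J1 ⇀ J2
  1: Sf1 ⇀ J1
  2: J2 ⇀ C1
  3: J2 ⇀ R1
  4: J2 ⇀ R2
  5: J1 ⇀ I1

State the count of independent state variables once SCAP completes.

β1 |Sf1  (Sf1: flow source, stroke at near end)
β2 |J2  (C1 outputs effort q/C1)
β0 |J1  (J2: bond 2 brought effort, rest push out)
β3 |R1  (J2 effort already set via bond 2)
β4 |R2  (J2: bond 2 brought effort, rest push out)
β5 |I1  (0-jn J1 has e-setter on 0)

2  (C1, I1 all integral)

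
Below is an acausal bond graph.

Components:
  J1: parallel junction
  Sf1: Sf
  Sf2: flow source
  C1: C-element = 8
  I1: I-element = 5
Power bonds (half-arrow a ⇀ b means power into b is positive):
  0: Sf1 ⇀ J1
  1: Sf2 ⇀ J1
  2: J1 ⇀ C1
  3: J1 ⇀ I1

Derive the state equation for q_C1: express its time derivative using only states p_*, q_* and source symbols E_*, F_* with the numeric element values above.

#0 stroke at Sf1  (Sf1 (Sf) sets flow on bond)
#1 stroke at Sf2  (Sf2 fixes flow; stroke at Sf2)
#2 stroke at J1  (prefer integral on C1)
#3 stroke at I1  (common-e at J1 fixed by 2)

dq_C1/dt = F_Sf1 + F_Sf2 - p_I1/5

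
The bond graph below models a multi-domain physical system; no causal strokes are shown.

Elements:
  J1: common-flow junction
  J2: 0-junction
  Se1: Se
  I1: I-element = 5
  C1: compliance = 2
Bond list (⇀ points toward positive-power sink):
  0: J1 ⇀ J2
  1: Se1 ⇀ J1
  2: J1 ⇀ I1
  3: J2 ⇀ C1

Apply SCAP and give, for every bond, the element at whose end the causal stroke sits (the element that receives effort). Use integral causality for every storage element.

#1 stroke→J1  (Se1 (Se) sets effort on bond)
#2 stroke→I1  (I1 integral (f out))
#0 stroke→J1  (J1 flow already set via bond 2)
#3 stroke→J2  (closing 0-jn rule on J2)

β0 →J1
β1 →J1
β2 →I1
β3 →J2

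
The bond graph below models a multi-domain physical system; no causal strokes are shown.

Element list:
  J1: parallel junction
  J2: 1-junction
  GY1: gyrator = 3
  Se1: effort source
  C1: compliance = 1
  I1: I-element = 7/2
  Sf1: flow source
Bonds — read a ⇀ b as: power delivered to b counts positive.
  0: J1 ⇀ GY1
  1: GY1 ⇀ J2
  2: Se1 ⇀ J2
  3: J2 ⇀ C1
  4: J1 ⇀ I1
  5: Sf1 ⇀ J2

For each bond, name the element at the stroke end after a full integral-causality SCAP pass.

bond 0 |J1
bond 1 |J2
bond 2 |J2
bond 3 |J2
bond 4 |I1
bond 5 |Sf1

b2 →J2  (source Se1 imposes e)
b5 →Sf1  (Sf1 (Sf) sets flow on bond)
b1 →J2  (common-f at J2 fixed by 5)
b3 →J2  (J2: bond 5 brought flow, rest push out)
b0 →J1  (GY GY1: same side as bond 1)
b4 →I1  (common-e at J1 fixed by 0)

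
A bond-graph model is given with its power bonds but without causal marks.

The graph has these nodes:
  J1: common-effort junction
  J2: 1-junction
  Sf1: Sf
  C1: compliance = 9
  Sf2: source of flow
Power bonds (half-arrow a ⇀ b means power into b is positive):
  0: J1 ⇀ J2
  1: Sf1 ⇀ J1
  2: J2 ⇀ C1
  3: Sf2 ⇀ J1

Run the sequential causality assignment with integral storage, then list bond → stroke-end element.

bond 0 stroke at J1
bond 1 stroke at Sf1
bond 2 stroke at J2
bond 3 stroke at Sf2

#1 stroke→Sf1  (Sf1 (Sf) sets flow on bond)
#3 stroke→Sf2  (Sf2: flow source, stroke at near end)
#0 stroke→J1  (J1 needs exactly one e-in)
#2 stroke→J2  (J2: bond 0 brought flow, rest push out)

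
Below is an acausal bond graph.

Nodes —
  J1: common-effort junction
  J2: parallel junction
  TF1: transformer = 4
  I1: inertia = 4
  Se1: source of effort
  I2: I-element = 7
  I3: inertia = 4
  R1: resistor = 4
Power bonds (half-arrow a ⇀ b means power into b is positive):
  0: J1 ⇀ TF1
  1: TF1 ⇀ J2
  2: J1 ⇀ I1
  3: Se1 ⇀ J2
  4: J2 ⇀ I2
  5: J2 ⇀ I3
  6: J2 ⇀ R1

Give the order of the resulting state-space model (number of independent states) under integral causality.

#3 |J2  (Se1 fixes effort; stroke away)
#1 |TF1  (0-jn J2 has e-setter on 3)
#4 |I2  (J2: bond 3 brought effort, rest push out)
#5 |I3  (J2 effort already set via bond 3)
#6 |R1  (0-jn J2 has e-setter on 3)
#0 |J1  (TF1: transformer flips bond 1)
#2 |I1  (J1 effort already set via bond 0)

3  (I1, I2, I3 all integral)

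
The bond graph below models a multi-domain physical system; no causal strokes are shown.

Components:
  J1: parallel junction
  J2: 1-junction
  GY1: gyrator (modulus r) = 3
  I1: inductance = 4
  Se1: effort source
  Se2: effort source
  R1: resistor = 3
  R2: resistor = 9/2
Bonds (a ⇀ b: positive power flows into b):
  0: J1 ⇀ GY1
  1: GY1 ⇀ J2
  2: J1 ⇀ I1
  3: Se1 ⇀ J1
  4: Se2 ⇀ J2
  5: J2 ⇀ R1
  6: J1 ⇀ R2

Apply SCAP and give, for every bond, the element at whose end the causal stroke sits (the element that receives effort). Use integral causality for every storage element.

bond 3 stroke at J1  (Se1 (Se) sets effort on bond)
bond 4 stroke at J2  (source Se2 imposes e)
bond 0 stroke at GY1  (common-e at J1 fixed by 3)
bond 2 stroke at I1  (0-jn J1 has e-setter on 3)
bond 6 stroke at R2  (common-e at J1 fixed by 3)
bond 1 stroke at GY1  (through GY1, causality inverts; strokes same side of GY1)
bond 5 stroke at J2  (J2 flow already set via bond 1)

b0 |GY1
b1 |GY1
b2 |I1
b3 |J1
b4 |J2
b5 |J2
b6 |R2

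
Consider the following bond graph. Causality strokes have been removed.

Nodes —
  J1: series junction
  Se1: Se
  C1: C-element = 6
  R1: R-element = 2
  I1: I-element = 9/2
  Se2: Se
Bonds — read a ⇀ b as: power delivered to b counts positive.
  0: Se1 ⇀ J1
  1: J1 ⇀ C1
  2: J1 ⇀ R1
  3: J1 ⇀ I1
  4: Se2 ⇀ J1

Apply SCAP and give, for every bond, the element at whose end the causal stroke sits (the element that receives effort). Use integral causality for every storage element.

bond 0 stroke at J1  (Se1: effort source, stroke at far end)
bond 4 stroke at J1  (source Se2 imposes e)
bond 1 stroke at J1  (prefer integral on C1)
bond 3 stroke at I1  (I1 integral (f out))
bond 2 stroke at J1  (J1: bond 3 brought flow, rest push out)

β0 →J1
β1 →J1
β2 →J1
β3 →I1
β4 →J1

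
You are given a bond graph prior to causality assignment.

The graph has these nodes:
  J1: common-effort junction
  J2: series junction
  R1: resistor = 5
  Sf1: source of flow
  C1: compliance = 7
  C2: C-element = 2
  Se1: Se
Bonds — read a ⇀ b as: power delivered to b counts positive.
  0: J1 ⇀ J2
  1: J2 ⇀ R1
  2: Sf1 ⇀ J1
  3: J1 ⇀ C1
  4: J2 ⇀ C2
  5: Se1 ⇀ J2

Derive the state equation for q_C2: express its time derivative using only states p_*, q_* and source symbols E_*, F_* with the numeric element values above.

b2 |Sf1  (Sf1 fixes flow; stroke at Sf1)
b5 |J2  (Se1: effort source, stroke at far end)
b3 |J1  (C1 outputs effort q/C1)
b0 |J2  (common-e at J1 fixed by 3)
b4 |J2  (C2: C, integral causality)
b1 |R1  (only one flow-in slot at J2)

dq_C2/dt = E_Se1/5 + q_C1/35 - q_C2/10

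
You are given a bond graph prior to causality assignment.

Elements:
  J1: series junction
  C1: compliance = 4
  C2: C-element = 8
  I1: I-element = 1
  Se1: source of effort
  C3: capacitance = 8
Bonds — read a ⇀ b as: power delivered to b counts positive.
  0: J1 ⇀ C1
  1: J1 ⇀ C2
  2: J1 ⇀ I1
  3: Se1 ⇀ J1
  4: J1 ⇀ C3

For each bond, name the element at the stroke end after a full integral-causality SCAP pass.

#0 →J1
#1 →J1
#2 →I1
#3 →J1
#4 →J1

β3 →J1  (Se1: effort source, stroke at far end)
β0 →J1  (C1: C, integral causality)
β1 →J1  (prefer integral on C2)
β2 →I1  (I1 integral (f out))
β4 →J1  (J1: bond 2 brought flow, rest push out)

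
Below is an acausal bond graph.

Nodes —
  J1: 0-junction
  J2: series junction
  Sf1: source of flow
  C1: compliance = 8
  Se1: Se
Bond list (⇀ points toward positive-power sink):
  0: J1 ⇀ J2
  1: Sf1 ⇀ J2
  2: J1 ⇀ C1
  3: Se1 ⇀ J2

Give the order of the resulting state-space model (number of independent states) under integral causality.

1  (C1 all integral)

b1 stroke at Sf1  (source Sf1 imposes f)
b3 stroke at J2  (Se1 (Se) sets effort on bond)
b0 stroke at J2  (J2: bond 1 brought flow, rest push out)
b2 stroke at J1  (J1 needs exactly one e-in)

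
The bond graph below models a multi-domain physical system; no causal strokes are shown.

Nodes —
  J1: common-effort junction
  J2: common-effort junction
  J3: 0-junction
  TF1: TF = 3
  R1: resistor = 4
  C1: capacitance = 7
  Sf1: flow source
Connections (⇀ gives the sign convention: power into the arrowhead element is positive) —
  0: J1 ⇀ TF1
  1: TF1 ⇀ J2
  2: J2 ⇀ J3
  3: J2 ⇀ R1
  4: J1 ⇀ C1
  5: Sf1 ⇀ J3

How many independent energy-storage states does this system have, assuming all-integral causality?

#5 →Sf1  (source Sf1 imposes f)
#2 →J3  (only one effort-in slot at J3)
#4 →J1  (C1 integral (e out))
#0 →TF1  (J1 effort already set via bond 4)
#1 →J2  (TF TF1: opposite of bond 0)
#3 →R1  (0-jn J2 has e-setter on 1)

1  (C1 all integral)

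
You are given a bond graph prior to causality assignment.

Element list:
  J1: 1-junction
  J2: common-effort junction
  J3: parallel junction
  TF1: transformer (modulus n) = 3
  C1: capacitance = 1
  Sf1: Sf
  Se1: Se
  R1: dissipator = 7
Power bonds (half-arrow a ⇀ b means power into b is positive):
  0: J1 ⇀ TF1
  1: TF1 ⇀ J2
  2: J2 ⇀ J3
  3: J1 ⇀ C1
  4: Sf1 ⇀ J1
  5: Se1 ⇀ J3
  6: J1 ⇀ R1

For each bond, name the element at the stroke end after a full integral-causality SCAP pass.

#0 stroke at J1
#1 stroke at TF1
#2 stroke at J2
#3 stroke at J1
#4 stroke at Sf1
#5 stroke at J3
#6 stroke at J1

b4 stroke at Sf1  (source Sf1 imposes f)
b5 stroke at J3  (source Se1 imposes e)
b0 stroke at J1  (J1: bond 4 brought flow, rest push out)
b3 stroke at J1  (1-jn J1 has f-setter on 4)
b6 stroke at J1  (1-jn J1 has f-setter on 4)
b2 stroke at J2  (0-jn J3 has e-setter on 5)
b1 stroke at TF1  (through TF1, causality passes straight; one stroke at TF1)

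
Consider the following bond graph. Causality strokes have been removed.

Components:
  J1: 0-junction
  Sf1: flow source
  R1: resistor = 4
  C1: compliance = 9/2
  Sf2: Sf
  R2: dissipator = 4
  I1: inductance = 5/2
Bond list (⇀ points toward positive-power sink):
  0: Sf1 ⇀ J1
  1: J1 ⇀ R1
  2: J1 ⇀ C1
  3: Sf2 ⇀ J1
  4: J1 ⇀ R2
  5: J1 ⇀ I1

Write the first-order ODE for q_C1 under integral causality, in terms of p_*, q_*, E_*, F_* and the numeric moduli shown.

bond 0 stroke at Sf1  (Sf1: flow source, stroke at near end)
bond 3 stroke at Sf2  (Sf2 fixes flow; stroke at Sf2)
bond 2 stroke at J1  (prefer integral on C1)
bond 1 stroke at R1  (0-jn J1 has e-setter on 2)
bond 4 stroke at R2  (J1 effort already set via bond 2)
bond 5 stroke at I1  (J1 effort already set via bond 2)

dq_C1/dt = F_Sf1 + F_Sf2 - 2*p_I1/5 - q_C1/9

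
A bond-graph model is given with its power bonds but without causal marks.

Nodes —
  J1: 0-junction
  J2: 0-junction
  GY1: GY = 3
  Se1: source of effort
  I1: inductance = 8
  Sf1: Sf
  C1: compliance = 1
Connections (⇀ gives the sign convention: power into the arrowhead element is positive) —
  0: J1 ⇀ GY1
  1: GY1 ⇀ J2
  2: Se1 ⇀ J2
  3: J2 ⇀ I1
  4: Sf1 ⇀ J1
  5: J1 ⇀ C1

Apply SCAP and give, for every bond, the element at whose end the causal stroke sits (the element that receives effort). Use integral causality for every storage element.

β2 |J2  (Se1: effort source, stroke at far end)
β4 |Sf1  (Sf1: flow source, stroke at near end)
β1 |GY1  (0-jn J2 has e-setter on 2)
β3 |I1  (J2: bond 2 brought effort, rest push out)
β0 |GY1  (through GY1, causality inverts; strokes same side of GY1)
β5 |J1  (only one effort-in slot at J1)

bond 0 |GY1
bond 1 |GY1
bond 2 |J2
bond 3 |I1
bond 4 |Sf1
bond 5 |J1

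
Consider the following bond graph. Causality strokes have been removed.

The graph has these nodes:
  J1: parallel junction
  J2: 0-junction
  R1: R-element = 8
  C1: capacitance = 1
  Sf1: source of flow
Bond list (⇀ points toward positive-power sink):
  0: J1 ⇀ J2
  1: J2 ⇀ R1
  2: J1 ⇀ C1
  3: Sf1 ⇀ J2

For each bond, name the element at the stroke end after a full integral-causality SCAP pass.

bond 3 stroke at Sf1  (source Sf1 imposes f)
bond 2 stroke at J1  (C1 outputs effort q/C1)
bond 0 stroke at J2  (J1: bond 2 brought effort, rest push out)
bond 1 stroke at R1  (J2 effort already set via bond 0)

b0 stroke→J2
b1 stroke→R1
b2 stroke→J1
b3 stroke→Sf1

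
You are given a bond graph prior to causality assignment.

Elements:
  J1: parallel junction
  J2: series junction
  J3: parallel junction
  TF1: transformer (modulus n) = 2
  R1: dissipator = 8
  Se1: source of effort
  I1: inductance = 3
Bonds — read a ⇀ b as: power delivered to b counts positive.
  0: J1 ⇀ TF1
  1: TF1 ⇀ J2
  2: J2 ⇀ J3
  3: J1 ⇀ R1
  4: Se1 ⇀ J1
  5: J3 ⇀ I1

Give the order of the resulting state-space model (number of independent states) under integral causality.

β4 |J1  (Se1: effort source, stroke at far end)
β0 |TF1  (J1: bond 4 brought effort, rest push out)
β3 |R1  (common-e at J1 fixed by 4)
β1 |J2  (TF1: transformer flips bond 0)
β2 |J3  (J2 needs exactly one f-in)
β5 |I1  (common-e at J3 fixed by 2)

1  (I1 all integral)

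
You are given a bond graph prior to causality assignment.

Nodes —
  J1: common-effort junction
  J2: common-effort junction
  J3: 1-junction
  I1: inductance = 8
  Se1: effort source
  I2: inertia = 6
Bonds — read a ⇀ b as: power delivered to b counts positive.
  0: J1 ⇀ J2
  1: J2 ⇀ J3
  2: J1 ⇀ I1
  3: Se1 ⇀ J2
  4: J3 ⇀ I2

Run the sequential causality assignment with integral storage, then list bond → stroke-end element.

#3 stroke→J2  (Se1: effort source, stroke at far end)
#0 stroke→J1  (0-jn J2 has e-setter on 3)
#1 stroke→J3  (0-jn J2 has e-setter on 3)
#4 stroke→I2  (J3: last free bond brings flow in)
#2 stroke→I1  (J1: bond 0 brought effort, rest push out)

bond 0 stroke→J1
bond 1 stroke→J3
bond 2 stroke→I1
bond 3 stroke→J2
bond 4 stroke→I2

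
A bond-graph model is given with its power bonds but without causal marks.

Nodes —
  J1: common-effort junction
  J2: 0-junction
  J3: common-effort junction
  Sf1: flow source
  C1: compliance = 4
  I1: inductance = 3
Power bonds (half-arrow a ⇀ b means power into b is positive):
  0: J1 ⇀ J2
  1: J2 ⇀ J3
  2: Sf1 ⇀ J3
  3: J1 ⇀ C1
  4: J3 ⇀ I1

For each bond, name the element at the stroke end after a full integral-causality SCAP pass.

β2 |Sf1  (Sf1: flow source, stroke at near end)
β3 |J1  (prefer integral on C1)
β0 |J2  (0-jn J1 has e-setter on 3)
β1 |J3  (J2 effort already set via bond 0)
β4 |I1  (J3 effort already set via bond 1)

bond 0 |J2
bond 1 |J3
bond 2 |Sf1
bond 3 |J1
bond 4 |I1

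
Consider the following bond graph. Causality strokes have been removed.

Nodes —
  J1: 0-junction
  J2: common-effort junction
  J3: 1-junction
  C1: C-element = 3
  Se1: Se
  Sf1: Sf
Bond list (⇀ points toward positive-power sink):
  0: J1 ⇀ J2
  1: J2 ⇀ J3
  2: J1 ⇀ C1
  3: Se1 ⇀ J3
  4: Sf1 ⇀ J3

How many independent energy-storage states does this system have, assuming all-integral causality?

β3 →J3  (Se1 (Se) sets effort on bond)
β4 →Sf1  (Sf1 (Sf) sets flow on bond)
β1 →J3  (J3: bond 4 brought flow, rest push out)
β0 →J2  (closing 0-jn rule on J2)
β2 →J1  (J1 needs exactly one e-in)

1  (C1 all integral)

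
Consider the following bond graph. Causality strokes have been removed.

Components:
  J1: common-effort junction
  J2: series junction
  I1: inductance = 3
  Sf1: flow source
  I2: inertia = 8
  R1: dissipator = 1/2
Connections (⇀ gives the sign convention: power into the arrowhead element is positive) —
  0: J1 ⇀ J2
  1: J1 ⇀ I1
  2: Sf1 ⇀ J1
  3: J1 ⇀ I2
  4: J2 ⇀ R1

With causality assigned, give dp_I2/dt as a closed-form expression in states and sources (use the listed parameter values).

β2 stroke at Sf1  (Sf1 (Sf) sets flow on bond)
β1 stroke at I1  (I1 integral (f out))
β3 stroke at I2  (prefer integral on I2)
β0 stroke at J1  (J1: last free bond brings effort in)
β4 stroke at J2  (1-jn J2 has f-setter on 0)

dp_I2/dt = F_Sf1/2 - p_I1/6 - p_I2/16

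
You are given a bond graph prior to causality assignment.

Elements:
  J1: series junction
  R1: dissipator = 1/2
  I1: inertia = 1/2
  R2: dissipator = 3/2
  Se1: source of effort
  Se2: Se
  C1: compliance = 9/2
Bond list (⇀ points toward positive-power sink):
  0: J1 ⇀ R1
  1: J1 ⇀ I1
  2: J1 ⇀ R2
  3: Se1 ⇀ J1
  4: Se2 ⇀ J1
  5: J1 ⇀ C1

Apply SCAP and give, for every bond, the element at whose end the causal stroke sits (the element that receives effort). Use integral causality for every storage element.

#0 |J1
#1 |I1
#2 |J1
#3 |J1
#4 |J1
#5 |J1

bond 3 |J1  (Se1 (Se) sets effort on bond)
bond 4 |J1  (Se2 (Se) sets effort on bond)
bond 1 |I1  (prefer integral on I1)
bond 0 |J1  (J1 flow already set via bond 1)
bond 2 |J1  (common-f at J1 fixed by 1)
bond 5 |J1  (1-jn J1 has f-setter on 1)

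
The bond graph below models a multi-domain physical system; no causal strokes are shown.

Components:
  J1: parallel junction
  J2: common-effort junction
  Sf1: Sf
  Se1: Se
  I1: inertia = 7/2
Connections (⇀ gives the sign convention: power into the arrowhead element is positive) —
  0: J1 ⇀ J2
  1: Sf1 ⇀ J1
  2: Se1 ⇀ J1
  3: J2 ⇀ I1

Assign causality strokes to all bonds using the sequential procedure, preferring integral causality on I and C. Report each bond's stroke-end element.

β0 |J2
β1 |Sf1
β2 |J1
β3 |I1

bond 1 stroke at Sf1  (source Sf1 imposes f)
bond 2 stroke at J1  (Se1: effort source, stroke at far end)
bond 0 stroke at J2  (J1 effort already set via bond 2)
bond 3 stroke at I1  (J2: bond 0 brought effort, rest push out)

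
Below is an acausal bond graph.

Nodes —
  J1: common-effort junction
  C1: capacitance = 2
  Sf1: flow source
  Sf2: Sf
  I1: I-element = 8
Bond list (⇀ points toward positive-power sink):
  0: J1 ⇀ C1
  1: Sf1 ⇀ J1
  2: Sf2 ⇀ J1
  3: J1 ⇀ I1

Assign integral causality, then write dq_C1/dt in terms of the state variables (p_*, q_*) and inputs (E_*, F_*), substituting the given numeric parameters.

dq_C1/dt = F_Sf1 + F_Sf2 - p_I1/8

b1 stroke at Sf1  (Sf1 fixes flow; stroke at Sf1)
b2 stroke at Sf2  (source Sf2 imposes f)
b0 stroke at J1  (prefer integral on C1)
b3 stroke at I1  (0-jn J1 has e-setter on 0)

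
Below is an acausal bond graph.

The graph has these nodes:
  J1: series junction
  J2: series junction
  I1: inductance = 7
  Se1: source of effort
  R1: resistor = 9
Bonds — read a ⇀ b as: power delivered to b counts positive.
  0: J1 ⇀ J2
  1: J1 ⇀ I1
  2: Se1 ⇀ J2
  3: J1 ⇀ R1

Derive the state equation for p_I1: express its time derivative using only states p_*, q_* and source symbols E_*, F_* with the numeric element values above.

dp_I1/dt = E_Se1 - 9*p_I1/7

#2 |J2  (Se1: effort source, stroke at far end)
#0 |J1  (only one flow-in slot at J2)
#1 |I1  (I1 outputs flow p/I1)
#3 |J1  (1-jn J1 has f-setter on 1)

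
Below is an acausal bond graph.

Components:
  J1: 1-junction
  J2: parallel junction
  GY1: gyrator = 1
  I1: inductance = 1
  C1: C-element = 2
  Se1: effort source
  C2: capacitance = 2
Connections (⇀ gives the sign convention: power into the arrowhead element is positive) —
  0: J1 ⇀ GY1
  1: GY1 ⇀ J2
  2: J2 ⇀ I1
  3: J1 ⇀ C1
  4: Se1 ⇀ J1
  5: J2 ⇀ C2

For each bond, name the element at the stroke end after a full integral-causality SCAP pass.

#4 stroke→J1  (Se1: effort source, stroke at far end)
#2 stroke→I1  (prefer integral on I1)
#3 stroke→J1  (C1 outputs effort q/C1)
#0 stroke→GY1  (J1: last free bond brings flow in)
#1 stroke→GY1  (GY1: gyrator matches bond 0)
#5 stroke→J2  (J2: last free bond brings effort in)

β0 |GY1
β1 |GY1
β2 |I1
β3 |J1
β4 |J1
β5 |J2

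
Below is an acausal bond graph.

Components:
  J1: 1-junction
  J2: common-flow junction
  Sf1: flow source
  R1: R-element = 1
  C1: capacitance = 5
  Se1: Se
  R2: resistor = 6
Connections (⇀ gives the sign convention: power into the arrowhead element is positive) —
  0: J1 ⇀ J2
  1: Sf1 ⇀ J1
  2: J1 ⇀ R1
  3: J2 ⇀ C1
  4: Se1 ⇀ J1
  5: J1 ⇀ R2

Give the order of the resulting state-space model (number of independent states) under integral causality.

β1 stroke at Sf1  (Sf1 (Sf) sets flow on bond)
β4 stroke at J1  (source Se1 imposes e)
β0 stroke at J1  (J1: bond 1 brought flow, rest push out)
β2 stroke at J1  (J1: bond 1 brought flow, rest push out)
β5 stroke at J1  (J1 flow already set via bond 1)
β3 stroke at J2  (J2: bond 0 brought flow, rest push out)

1  (C1 all integral)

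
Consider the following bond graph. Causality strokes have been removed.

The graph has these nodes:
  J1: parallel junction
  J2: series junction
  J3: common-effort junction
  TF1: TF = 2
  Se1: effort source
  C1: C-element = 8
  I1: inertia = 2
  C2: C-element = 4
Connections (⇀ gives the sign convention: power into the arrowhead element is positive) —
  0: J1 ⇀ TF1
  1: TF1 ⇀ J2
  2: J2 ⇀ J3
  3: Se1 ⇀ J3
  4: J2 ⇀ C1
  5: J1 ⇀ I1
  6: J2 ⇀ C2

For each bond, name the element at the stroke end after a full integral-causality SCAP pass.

bond 3 |J3  (Se1 fixes effort; stroke away)
bond 2 |J2  (0-jn J3 has e-setter on 3)
bond 4 |J2  (C1: C, integral causality)
bond 5 |I1  (I1: I, integral causality)
bond 0 |J1  (closing 0-jn rule on J1)
bond 1 |TF1  (through TF1, causality passes straight; one stroke at TF1)
bond 6 |J2  (1-jn J2 has f-setter on 1)

#0 stroke→J1
#1 stroke→TF1
#2 stroke→J2
#3 stroke→J3
#4 stroke→J2
#5 stroke→I1
#6 stroke→J2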